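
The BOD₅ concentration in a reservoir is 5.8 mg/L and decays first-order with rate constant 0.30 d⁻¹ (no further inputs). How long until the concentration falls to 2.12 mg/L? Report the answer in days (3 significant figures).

3.35 d

t = ln(C₀/C)/k = ln(5.8/2.12)/0.30 = 1.006/0.30 = 3.355 d.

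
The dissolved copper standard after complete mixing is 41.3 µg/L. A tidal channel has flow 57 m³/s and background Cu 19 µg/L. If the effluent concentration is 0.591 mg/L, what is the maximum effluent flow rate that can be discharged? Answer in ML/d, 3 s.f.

200 ML/d

19 µg/L = 0.019 mg/L.
41.3 µg/L = 0.0413 mg/L.
Mass balance at complete mixing: C_std·(Q_w + Q_r) = Q_w·C_e + Q_r·C_b.
Rearranging, Q_w = Q_r·(C_std − C_b)/(C_e − C_std) = 57·(0.0413 − 0.019) / (0.591 − 0.0413) = 2.312 m³/s.
= 199.8 ML/d.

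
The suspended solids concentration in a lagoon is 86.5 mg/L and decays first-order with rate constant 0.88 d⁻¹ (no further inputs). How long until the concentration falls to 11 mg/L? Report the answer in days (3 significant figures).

t = ln(C₀/C)/k = ln(86.5/11)/0.88 = 2.062/0.88 = 2.343 d.

2.34 d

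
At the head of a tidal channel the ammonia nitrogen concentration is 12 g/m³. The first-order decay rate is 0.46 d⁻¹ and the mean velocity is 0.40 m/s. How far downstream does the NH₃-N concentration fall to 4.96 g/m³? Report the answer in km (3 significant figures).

66.4 km

From C = C₀·e^(−kt), t = ln(C₀/C)/k = ln(12/4.96)/0.46 = 0.8835/0.46 = 1.921 d.
Distance = v·t = 0.40 m/s × 1.659e+05 s = 6.638e+04 m = 66.38 km.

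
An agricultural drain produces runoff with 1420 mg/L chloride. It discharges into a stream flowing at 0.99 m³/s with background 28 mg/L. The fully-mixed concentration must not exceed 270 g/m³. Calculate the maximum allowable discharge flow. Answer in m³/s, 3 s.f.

0.208 m³/s

Mass balance at complete mixing: C_std·(Q_w + Q_r) = Q_w·C_e + Q_r·C_b.
Rearranging, Q_w = Q_r·(C_std − C_b)/(C_e − C_std) = 0.99·(270 − 28) / (1420 − 270) = 0.2083 m³/s.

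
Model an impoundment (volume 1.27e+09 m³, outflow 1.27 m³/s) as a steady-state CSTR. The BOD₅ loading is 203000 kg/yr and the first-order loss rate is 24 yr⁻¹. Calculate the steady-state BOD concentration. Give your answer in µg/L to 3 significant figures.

6.65 µg/L

Outflow Q = 1.27 m³/s × 3.156e+07 s/yr = 4.008e+07 m³/yr.
Steady-state CSTR mass balance: W = Q·C + k·V·C, so C = W/(Q + kV).
Q + kV = 4.008e+07 + 24·1.27e+09 = 3.052e+10 m³/yr.
C = 203000/3.052e+10 = 6.651e-06 kg/m³ = 0.006651 mg/L = 6.651 µg/L.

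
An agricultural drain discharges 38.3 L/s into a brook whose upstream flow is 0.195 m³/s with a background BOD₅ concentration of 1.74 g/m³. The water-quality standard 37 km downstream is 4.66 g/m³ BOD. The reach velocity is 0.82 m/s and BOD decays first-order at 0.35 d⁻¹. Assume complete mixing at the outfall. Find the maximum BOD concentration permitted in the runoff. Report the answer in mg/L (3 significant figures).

25.2 mg/L

38.3 L/s = 0.0383 m³/s.
Travel time to the compliance point: t = 3.7e+04/0.82 = 4.512e+04 s = 0.5222 d; decay factor exp(−0.35·0.5222) = 0.8329.
So the concentration just after mixing may be at most 4.66/0.8329 = 5.595 mg/L.
Mass balance: 5.595·0.2333 = 0.0383·Cₑ + 0.195·1.74.
Cₑ = (1.305 − 0.3393) / 0.0383 = 25.22 mg/L.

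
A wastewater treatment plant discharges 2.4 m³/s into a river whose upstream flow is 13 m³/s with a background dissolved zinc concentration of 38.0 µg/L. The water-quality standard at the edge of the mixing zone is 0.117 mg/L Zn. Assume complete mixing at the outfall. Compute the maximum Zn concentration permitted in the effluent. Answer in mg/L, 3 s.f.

0.545 mg/L

38.0 µg/L = 0.038 mg/L.
Mass balance: 0.117·15.4 = 2.4·Cₑ + 13·0.038.
Cₑ = (1.802 − 0.494) / 2.4 = 0.5449 mg/L.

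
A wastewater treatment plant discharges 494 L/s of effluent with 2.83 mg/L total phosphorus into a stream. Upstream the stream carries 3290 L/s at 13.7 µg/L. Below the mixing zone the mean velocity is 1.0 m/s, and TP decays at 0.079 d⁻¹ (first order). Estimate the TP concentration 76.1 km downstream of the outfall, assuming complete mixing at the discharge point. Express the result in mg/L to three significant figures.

0.356 mg/L

494 L/s = 0.494 m³/s.
3290 L/s = 3.29 m³/s.
13.7 µg/L = 0.0137 mg/L.
After complete mixing, C₀ = (0.494·2.83 + 3.29·0.0137) / 3.784 = 0.3814 mg/L.
Travel time t = 7.61e+04 m / 1.0 m/s = 7.61e+04 s = 0.8808 d.
C = 0.3814·exp(−0.079·0.8808) = 0.3814·0.9328 = 0.3557 mg/L.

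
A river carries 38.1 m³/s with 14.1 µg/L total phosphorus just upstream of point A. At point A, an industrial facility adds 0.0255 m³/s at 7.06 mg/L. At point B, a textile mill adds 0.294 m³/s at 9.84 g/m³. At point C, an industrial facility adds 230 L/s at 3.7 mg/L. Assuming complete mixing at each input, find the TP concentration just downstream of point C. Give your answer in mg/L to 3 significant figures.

0.115 mg/L

14.1 µg/L = 0.0141 mg/L.
After input A: C = (38.1·0.0141 + 0.0255·7.06) / 38.13 = 0.01881 mg/L.
After input B: C = (38.13·0.01881 + 0.294·9.84) / 38.42 = 0.09397 mg/L.
230 L/s = 0.23 m³/s.
After input C: C = (38.42·0.09397 + 0.23·3.7) / 38.65 = 0.1154 mg/L.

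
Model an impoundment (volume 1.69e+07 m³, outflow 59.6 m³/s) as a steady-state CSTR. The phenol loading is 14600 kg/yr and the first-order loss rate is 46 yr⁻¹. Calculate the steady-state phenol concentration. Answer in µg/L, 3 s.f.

5.49 µg/L

Outflow Q = 59.6 m³/s × 3.156e+07 s/yr = 1.881e+09 m³/yr.
Steady-state CSTR mass balance: W = Q·C + k·V·C, so C = W/(Q + kV).
Q + kV = 1.881e+09 + 46·1.69e+07 = 2.658e+09 m³/yr.
C = 14600/2.658e+09 = 5.492e-06 kg/m³ = 0.005492 mg/L = 5.492 µg/L.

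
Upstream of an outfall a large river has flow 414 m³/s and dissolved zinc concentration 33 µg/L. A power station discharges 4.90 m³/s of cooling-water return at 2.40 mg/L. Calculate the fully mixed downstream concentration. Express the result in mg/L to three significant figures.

0.0607 mg/L

33 µg/L = 0.033 mg/L.
Flow-weighted mixing gives C = (4.9·2.4 + 414·0.033) / (4.9 + 414) = 25.42/418.9 = 0.06069 mg/L.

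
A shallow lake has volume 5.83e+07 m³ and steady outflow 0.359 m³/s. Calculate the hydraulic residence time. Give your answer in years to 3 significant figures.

Q = 0.359 m³/s × 3.156e+07 s/yr = 1.133e+07 m³/yr.
Hydraulic residence time τ = V/Q = 5.83e+07/1.133e+07 = 5.146 yr.

5.15 yr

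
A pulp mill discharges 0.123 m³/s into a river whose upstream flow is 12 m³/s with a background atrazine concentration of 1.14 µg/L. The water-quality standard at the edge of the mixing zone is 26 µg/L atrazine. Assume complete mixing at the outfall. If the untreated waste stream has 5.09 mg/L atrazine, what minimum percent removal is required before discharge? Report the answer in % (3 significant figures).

51.8 %

1.14 µg/L = 0.00114 mg/L.
26 µg/L = 0.026 mg/L.
Mass balance: 0.026·12.12 = 0.123·Cₑ + 12·0.00114.
Cₑ = (0.3152 − 0.01368) / 0.123 = 2.451 mg/L.
Required removal = 1 − 2.451/5.09 = 51.84 %.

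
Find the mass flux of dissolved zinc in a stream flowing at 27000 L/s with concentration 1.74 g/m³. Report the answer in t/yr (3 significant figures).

27000 L/s = 27 m³/s.
Mass flux = Q·C = 27 m³/s × 1.74 g/m³ = 46.98 g/s.
= 46.98 g/s × 31.56 = 1483 t/yr.

1480 t/yr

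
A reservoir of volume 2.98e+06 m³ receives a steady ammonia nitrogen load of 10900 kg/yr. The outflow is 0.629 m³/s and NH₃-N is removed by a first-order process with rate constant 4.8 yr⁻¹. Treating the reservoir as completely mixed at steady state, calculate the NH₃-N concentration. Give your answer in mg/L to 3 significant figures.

0.319 mg/L

Outflow Q = 0.629 m³/s × 3.156e+07 s/yr = 1.985e+07 m³/yr.
Steady-state CSTR mass balance: W = Q·C + k·V·C, so C = W/(Q + kV).
Q + kV = 1.985e+07 + 4.8·2.98e+06 = 3.415e+07 m³/yr.
C = 10900/3.415e+07 = 0.0003191 kg/m³ = 0.3191 mg/L.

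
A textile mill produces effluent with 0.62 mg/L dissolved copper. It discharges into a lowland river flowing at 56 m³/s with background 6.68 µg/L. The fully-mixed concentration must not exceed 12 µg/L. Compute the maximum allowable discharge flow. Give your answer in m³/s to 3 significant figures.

0.490 m³/s

6.68 µg/L = 0.00668 mg/L.
12 µg/L = 0.012 mg/L.
Mass balance at complete mixing: C_std·(Q_w + Q_r) = Q_w·C_e + Q_r·C_b.
Rearranging, Q_w = Q_r·(C_std − C_b)/(C_e − C_std) = 56·(0.012 − 0.00668) / (0.62 − 0.012) = 0.49 m³/s.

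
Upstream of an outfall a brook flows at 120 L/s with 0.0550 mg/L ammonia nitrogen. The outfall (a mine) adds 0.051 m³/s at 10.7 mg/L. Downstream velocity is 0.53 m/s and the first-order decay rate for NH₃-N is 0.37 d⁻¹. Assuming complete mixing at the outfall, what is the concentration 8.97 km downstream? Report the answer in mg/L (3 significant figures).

3.00 mg/L

120 L/s = 0.12 m³/s.
After complete mixing, C₀ = (0.051·10.7 + 0.12·0.055) / 0.171 = 3.23 mg/L.
Travel time t = 8970 m / 0.53 m/s = 1.692e+04 s = 0.1959 d.
C = 3.23·exp(−0.37·0.1959) = 3.23·0.9301 = 3.004 mg/L.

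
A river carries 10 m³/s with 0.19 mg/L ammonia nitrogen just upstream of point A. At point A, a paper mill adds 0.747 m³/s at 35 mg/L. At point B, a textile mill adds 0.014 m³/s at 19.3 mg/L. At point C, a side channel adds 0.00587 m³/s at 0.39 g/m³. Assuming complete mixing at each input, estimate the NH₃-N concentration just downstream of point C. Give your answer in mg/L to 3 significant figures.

After input A: C = (10·0.19 + 0.747·35) / 10.75 = 2.61 mg/L.
After input B: C = (10.75·2.61 + 0.014·19.3) / 10.76 = 2.631 mg/L.
After input C: C = (10.76·2.631 + 0.00587·0.39) / 10.77 = 2.63 mg/L.

2.63 mg/L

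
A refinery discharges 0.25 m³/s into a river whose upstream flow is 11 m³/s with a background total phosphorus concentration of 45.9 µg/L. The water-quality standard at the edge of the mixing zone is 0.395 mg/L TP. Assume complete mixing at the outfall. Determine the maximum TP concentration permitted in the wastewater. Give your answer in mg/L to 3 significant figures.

15.8 mg/L

45.9 µg/L = 0.0459 mg/L.
Mass balance: 0.395·11.25 = 0.25·Cₑ + 11·0.0459.
Cₑ = (4.444 − 0.5049) / 0.25 = 15.76 mg/L.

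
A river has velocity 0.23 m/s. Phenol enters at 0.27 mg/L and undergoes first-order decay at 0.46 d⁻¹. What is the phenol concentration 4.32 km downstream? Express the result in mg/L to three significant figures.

0.244 mg/L

Travel time t = 4.32 km / 0.23 m/s = 4320/0.23 = 1.878e+04 s = 0.2174 d.
First-order decay: C = 0.27·exp(−0.46·0.2174) = 0.27·0.9048 = 0.2443 mg/L.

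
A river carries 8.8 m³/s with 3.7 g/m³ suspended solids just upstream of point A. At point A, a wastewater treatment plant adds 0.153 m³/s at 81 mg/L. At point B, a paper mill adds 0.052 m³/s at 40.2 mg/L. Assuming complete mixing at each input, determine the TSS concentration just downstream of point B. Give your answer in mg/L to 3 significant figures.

After input A: C = (8.8·3.7 + 0.153·81) / 8.953 = 5.021 mg/L.
After input B: C = (8.953·5.021 + 0.052·40.2) / 9.005 = 5.224 mg/L.

5.22 mg/L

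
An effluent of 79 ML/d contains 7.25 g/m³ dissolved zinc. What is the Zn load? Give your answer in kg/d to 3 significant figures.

573 kg/d

79 ML/d = 0.9144 m³/s.
Mass flux = Q·C = 0.9144 m³/s × 7.25 g/m³ = 6.629 g/s.
= 6.629 g/s × 86.4 = 572.8 kg/d.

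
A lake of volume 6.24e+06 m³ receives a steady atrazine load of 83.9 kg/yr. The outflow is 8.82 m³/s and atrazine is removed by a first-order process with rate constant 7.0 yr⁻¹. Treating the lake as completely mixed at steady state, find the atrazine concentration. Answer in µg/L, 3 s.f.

0.261 µg/L

Outflow Q = 8.82 m³/s × 3.156e+07 s/yr = 2.783e+08 m³/yr.
Steady-state CSTR mass balance: W = Q·C + k·V·C, so C = W/(Q + kV).
Q + kV = 2.783e+08 + 7.0·6.24e+06 = 3.22e+08 m³/yr.
C = 83.9/3.22e+08 = 2.605e-07 kg/m³ = 0.0002605 mg/L = 0.2605 µg/L.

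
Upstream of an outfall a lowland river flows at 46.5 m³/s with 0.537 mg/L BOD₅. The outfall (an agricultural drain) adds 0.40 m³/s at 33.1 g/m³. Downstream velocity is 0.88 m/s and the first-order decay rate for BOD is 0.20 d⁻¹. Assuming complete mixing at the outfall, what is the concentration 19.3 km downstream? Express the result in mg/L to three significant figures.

After complete mixing, C₀ = (0.4·33.1 + 46.5·0.537) / 46.9 = 0.8147 mg/L.
Travel time t = 1.93e+04 m / 0.88 m/s = 2.193e+04 s = 0.2538 d.
C = 0.8147·exp(−0.20·0.2538) = 0.8147·0.9505 = 0.7744 mg/L.

0.774 mg/L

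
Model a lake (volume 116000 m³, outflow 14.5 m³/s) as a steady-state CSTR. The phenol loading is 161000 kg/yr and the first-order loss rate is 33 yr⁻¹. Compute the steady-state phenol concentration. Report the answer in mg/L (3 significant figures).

0.349 mg/L

Outflow Q = 14.5 m³/s × 3.156e+07 s/yr = 4.576e+08 m³/yr.
Steady-state CSTR mass balance: W = Q·C + k·V·C, so C = W/(Q + kV).
Q + kV = 4.576e+08 + 33·116000 = 4.614e+08 m³/yr.
C = 161000/4.614e+08 = 0.0003489 kg/m³ = 0.3489 mg/L.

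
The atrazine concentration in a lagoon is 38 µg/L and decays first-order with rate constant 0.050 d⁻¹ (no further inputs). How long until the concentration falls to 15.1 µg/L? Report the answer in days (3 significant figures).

18.5 d

t = ln(C₀/C)/k = ln(38/15.1)/0.050 = 0.9229/0.050 = 18.46 d.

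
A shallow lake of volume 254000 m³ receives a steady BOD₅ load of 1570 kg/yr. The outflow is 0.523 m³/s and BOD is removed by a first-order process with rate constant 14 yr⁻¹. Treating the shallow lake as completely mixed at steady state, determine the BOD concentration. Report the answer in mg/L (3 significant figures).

Outflow Q = 0.523 m³/s × 3.156e+07 s/yr = 1.65e+07 m³/yr.
Steady-state CSTR mass balance: W = Q·C + k·V·C, so C = W/(Q + kV).
Q + kV = 1.65e+07 + 14·254000 = 2.006e+07 m³/yr.
C = 1570/2.006e+07 = 7.826e-05 kg/m³ = 0.07826 mg/L.

0.0783 mg/L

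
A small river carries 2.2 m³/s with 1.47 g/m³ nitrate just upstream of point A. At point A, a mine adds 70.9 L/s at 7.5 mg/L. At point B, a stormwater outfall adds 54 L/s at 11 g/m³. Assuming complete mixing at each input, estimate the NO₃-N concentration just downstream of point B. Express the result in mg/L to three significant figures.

70.9 L/s = 0.0709 m³/s.
After input A: C = (2.2·1.47 + 0.0709·7.5) / 2.271 = 1.658 mg/L.
54 L/s = 0.054 m³/s.
After input B: C = (2.271·1.658 + 0.054·11) / 2.325 = 1.875 mg/L.

1.88 mg/L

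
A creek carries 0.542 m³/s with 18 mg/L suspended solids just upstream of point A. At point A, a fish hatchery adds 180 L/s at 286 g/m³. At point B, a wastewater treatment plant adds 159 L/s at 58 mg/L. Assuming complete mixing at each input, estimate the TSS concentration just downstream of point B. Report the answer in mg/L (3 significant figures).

80.0 mg/L

180 L/s = 0.18 m³/s.
After input A: C = (0.542·18 + 0.18·286) / 0.722 = 84.81 mg/L.
159 L/s = 0.159 m³/s.
After input B: C = (0.722·84.81 + 0.159·58) / 0.881 = 79.98 mg/L.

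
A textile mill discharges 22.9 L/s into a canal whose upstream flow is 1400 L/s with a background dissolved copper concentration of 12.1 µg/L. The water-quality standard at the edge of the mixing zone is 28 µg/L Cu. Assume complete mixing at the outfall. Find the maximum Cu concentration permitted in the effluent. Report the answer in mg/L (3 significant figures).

22.9 L/s = 0.0229 m³/s.
1400 L/s = 1.4 m³/s.
12.1 µg/L = 0.0121 mg/L.
28 µg/L = 0.028 mg/L.
Mass balance: 0.028·1.423 = 0.0229·Cₑ + 1.4·0.0121.
Cₑ = (0.03984 − 0.01694) / 0.0229 = 1 mg/L.

1.00 mg/L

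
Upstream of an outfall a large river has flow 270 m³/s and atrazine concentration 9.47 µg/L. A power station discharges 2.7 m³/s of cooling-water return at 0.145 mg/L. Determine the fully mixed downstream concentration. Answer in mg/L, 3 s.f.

0.0108 mg/L

9.47 µg/L = 0.00947 mg/L.
Flow-weighted mixing gives C = (2.7·0.145 + 270·0.00947) / (2.7 + 270) = 2.948/272.7 = 0.01081 mg/L.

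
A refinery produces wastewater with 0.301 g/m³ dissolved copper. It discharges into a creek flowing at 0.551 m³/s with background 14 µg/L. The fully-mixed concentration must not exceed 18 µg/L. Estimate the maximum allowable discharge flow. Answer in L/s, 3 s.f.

14 µg/L = 0.014 mg/L.
18 µg/L = 0.018 mg/L.
Mass balance at complete mixing: C_std·(Q_w + Q_r) = Q_w·C_e + Q_r·C_b.
Rearranging, Q_w = Q_r·(C_std − C_b)/(C_e − C_std) = 0.551·(0.018 − 0.014) / (0.301 − 0.018) = 0.007788 m³/s.
= 7.788 L/s.

7.79 L/s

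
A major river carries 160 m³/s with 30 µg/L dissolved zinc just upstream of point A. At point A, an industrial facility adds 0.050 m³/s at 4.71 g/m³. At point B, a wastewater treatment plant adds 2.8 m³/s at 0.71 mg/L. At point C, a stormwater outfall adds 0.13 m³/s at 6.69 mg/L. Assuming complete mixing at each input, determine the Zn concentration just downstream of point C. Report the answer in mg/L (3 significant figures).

30 µg/L = 0.03 mg/L.
After input A: C = (160·0.03 + 0.05·4.71) / 160.1 = 0.03146 mg/L.
After input B: C = (160.1·0.03146 + 2.8·0.71) / 162.9 = 0.04313 mg/L.
After input C: C = (162.9·0.04313 + 0.13·6.69) / 163 = 0.04843 mg/L.

0.0484 mg/L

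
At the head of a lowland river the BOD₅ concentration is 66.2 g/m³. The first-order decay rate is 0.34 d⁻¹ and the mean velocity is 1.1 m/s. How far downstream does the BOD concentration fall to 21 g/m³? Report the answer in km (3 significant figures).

From C = C₀·e^(−kt), t = ln(C₀/C)/k = ln(66.2/21)/0.34 = 1.148/0.34 = 3.377 d.
Distance = v·t = 1.1 m/s × 2.918e+05 s = 3.209e+05 m = 320.9 km.

321 km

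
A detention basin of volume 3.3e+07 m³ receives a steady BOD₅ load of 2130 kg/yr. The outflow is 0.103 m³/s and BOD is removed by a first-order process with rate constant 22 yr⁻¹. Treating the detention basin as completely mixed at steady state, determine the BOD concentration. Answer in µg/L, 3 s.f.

2.92 µg/L

Outflow Q = 0.103 m³/s × 3.156e+07 s/yr = 3.25e+06 m³/yr.
Steady-state CSTR mass balance: W = Q·C + k·V·C, so C = W/(Q + kV).
Q + kV = 3.25e+06 + 22·3.3e+07 = 7.293e+08 m³/yr.
C = 2130/7.293e+08 = 2.921e-06 kg/m³ = 0.002921 mg/L = 2.921 µg/L.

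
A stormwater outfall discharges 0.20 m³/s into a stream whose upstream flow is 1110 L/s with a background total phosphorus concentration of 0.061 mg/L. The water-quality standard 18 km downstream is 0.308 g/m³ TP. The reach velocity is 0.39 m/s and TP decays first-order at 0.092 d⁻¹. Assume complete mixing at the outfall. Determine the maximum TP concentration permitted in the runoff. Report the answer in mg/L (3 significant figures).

1110 L/s = 1.11 m³/s.
Travel time to the compliance point: t = 1.8e+04/0.39 = 4.615e+04 s = 0.5342 d; decay factor exp(−0.092·0.5342) = 0.952.
So the concentration just after mixing may be at most 0.308/0.952 = 0.3235 mg/L.
Mass balance: 0.3235·1.31 = 0.2·Cₑ + 1.11·0.061.
Cₑ = (0.4238 − 0.06771) / 0.2 = 1.78 mg/L.

1.78 mg/L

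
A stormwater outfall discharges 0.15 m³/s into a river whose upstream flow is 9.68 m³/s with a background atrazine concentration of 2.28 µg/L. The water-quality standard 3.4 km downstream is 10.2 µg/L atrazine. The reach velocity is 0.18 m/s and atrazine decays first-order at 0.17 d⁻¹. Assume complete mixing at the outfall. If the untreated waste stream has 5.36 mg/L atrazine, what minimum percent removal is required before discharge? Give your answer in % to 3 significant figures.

2.28 µg/L = 0.00228 mg/L.
10.2 µg/L = 0.0102 mg/L.
Travel time to the compliance point: t = 3400/0.18 = 1.889e+04 s = 0.2186 d; decay factor exp(−0.17·0.2186) = 0.9635.
So the concentration just after mixing may be at most 0.0102/0.9635 = 0.01059 mg/L.
Mass balance: 0.01059·9.83 = 0.15·Cₑ + 9.68·0.00228.
Cₑ = (0.1041 − 0.02207) / 0.15 = 0.5466 mg/L.
Required removal = 1 − 0.5466/5.36 = 89.8 %.

89.8 %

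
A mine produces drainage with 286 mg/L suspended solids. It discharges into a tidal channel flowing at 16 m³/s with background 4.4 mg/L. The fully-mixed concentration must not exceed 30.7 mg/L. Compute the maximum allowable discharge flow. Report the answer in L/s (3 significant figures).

Mass balance at complete mixing: C_std·(Q_w + Q_r) = Q_w·C_e + Q_r·C_b.
Rearranging, Q_w = Q_r·(C_std − C_b)/(C_e − C_std) = 16·(30.7 − 4.4) / (286 − 30.7) = 1.648 m³/s.
= 1648 L/s.

1650 L/s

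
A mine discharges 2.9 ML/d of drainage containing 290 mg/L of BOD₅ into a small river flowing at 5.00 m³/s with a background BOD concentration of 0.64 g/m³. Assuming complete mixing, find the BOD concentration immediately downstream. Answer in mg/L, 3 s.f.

2.9 ML/d = 0.03356 m³/s.
By mass balance at complete mixing, C = (0.03356·290 + 5·0.64) / (0.03356 + 5) = 12.93/5.034 = 2.57 mg/L.

2.57 mg/L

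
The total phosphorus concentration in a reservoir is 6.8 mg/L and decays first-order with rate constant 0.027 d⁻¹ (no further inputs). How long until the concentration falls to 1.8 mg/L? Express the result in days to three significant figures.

49.2 d

t = ln(C₀/C)/k = ln(6.8/1.8)/0.027 = 1.329/0.027 = 49.23 d.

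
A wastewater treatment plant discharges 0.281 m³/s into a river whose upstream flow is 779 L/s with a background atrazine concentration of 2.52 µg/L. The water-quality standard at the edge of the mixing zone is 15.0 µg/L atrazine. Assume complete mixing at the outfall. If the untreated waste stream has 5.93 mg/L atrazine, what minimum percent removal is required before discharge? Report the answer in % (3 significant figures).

779 L/s = 0.779 m³/s.
2.52 µg/L = 0.00252 mg/L.
15.0 µg/L = 0.015 mg/L.
Mass balance: 0.015·1.06 = 0.281·Cₑ + 0.779·0.00252.
Cₑ = (0.0159 − 0.001963) / 0.281 = 0.0496 mg/L.
Required removal = 1 − 0.0496/5.93 = 99.16 %.

99.2 %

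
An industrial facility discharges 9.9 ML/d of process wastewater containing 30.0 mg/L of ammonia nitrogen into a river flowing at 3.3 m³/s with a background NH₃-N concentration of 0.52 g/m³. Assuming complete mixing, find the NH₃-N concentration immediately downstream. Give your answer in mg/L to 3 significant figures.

9.9 ML/d = 0.1146 m³/s.
Flow-weighted mixing gives C = (0.1146·30 + 3.3·0.52) / (0.1146 + 3.3) = 5.154/3.415 = 1.509 mg/L.

1.51 mg/L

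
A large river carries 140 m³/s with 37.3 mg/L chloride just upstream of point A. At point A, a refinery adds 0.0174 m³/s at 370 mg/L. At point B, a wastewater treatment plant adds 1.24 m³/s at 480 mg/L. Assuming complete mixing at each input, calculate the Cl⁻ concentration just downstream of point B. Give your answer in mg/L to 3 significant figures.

41.2 mg/L

After input A: C = (140·37.3 + 0.0174·370) / 140 = 37.34 mg/L.
After input B: C = (140·37.34 + 1.24·480) / 141.3 = 41.23 mg/L.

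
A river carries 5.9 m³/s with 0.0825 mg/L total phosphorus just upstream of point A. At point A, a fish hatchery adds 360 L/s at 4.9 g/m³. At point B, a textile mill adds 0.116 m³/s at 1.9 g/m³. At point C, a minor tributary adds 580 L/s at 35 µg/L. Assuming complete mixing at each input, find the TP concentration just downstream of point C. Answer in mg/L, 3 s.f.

360 L/s = 0.36 m³/s.
After input A: C = (5.9·0.0825 + 0.36·4.9) / 6.26 = 0.3595 mg/L.
After input B: C = (6.26·0.3595 + 0.116·1.9) / 6.376 = 0.3876 mg/L.
580 L/s = 0.58 m³/s.
35 µg/L = 0.035 mg/L.
After input C: C = (6.376·0.3876 + 0.58·0.035) / 6.956 = 0.3582 mg/L.

0.358 mg/L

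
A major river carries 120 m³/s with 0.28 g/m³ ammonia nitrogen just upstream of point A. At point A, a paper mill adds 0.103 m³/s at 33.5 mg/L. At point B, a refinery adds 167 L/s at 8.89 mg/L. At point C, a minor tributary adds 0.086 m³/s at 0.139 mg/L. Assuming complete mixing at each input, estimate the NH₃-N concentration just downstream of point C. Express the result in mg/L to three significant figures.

After input A: C = (120·0.28 + 0.103·33.5) / 120.1 = 0.3085 mg/L.
167 L/s = 0.167 m³/s.
After input B: C = (120.1·0.3085 + 0.167·8.89) / 120.3 = 0.3204 mg/L.
After input C: C = (120.3·0.3204 + 0.086·0.139) / 120.4 = 0.3203 mg/L.

0.320 mg/L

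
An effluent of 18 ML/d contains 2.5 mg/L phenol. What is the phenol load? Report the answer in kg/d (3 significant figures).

45.0 kg/d

18 ML/d = 0.2083 m³/s.
Mass flux = Q·C = 0.2083 m³/s × 2.5 g/m³ = 0.5208 g/s.
= 0.5208 g/s × 86.4 = 45 kg/d.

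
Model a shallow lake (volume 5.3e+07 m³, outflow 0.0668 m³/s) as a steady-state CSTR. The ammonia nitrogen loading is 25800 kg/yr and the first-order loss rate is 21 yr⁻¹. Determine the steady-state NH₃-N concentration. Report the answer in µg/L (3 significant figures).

Outflow Q = 0.0668 m³/s × 3.156e+07 s/yr = 2.108e+06 m³/yr.
Steady-state CSTR mass balance: W = Q·C + k·V·C, so C = W/(Q + kV).
Q + kV = 2.108e+06 + 21·5.3e+07 = 1.115e+09 m³/yr.
C = 25800/1.115e+09 = 2.314e-05 kg/m³ = 0.02314 mg/L = 23.14 µg/L.

23.1 µg/L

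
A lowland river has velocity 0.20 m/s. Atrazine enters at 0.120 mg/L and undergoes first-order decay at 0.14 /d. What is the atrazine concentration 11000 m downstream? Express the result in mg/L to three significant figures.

Travel time t = 11000 m / 0.20 m/s = 1.1e+04/0.20 = 5.5e+04 s = 0.6366 d.
First-order decay: C = 0.120·exp(−0.14·0.6366) = 0.120·0.9147 = 0.1098 mg/L.

0.110 mg/L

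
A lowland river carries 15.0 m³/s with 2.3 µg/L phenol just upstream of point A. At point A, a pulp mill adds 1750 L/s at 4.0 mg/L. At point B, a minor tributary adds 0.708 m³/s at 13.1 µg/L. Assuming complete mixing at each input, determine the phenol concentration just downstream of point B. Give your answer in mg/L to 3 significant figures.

0.403 mg/L

2.3 µg/L = 0.0023 mg/L.
1750 L/s = 1.75 m³/s.
After input A: C = (15·0.0023 + 1.75·4) / 16.75 = 0.42 mg/L.
13.1 µg/L = 0.0131 mg/L.
After input B: C = (16.75·0.42 + 0.708·0.0131) / 17.46 = 0.4035 mg/L.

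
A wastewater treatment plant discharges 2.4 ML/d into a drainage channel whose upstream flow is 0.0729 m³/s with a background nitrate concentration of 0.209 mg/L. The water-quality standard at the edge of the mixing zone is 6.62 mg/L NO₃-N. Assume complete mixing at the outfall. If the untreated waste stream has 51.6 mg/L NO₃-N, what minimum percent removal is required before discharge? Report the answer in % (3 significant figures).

2.4 ML/d = 0.02778 m³/s.
Mass balance: 6.62·0.1007 = 0.02778·Cₑ + 0.0729·0.209.
Cₑ = (0.6665 − 0.01524) / 0.02778 = 23.45 mg/L.
Required removal = 1 − 23.45/51.6 = 54.56 %.

54.6 %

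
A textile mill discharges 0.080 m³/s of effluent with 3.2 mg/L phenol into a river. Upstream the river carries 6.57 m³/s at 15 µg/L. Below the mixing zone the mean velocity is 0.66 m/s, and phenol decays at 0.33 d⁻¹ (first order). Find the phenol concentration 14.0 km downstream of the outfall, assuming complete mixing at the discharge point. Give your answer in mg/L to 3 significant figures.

15 µg/L = 0.015 mg/L.
After complete mixing, C₀ = (0.08·3.2 + 6.57·0.015) / 6.65 = 0.05332 mg/L.
Travel time t = 1.4e+04 m / 0.66 m/s = 2.121e+04 s = 0.2455 d.
C = 0.05332·exp(−0.33·0.2455) = 0.05332·0.9222 = 0.04917 mg/L.

0.0492 mg/L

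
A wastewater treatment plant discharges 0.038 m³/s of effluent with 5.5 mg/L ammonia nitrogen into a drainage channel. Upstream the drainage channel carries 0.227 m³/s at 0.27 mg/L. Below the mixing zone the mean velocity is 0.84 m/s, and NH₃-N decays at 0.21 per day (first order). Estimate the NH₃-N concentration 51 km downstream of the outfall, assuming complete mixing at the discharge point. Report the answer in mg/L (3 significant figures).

After complete mixing, C₀ = (0.038·5.5 + 0.227·0.27) / 0.265 = 1.02 mg/L.
Travel time t = 5.1e+04 m / 0.84 m/s = 6.071e+04 s = 0.7027 d.
C = 1.02·exp(−0.21·0.7027) = 1.02·0.8628 = 0.88 mg/L.

0.880 mg/L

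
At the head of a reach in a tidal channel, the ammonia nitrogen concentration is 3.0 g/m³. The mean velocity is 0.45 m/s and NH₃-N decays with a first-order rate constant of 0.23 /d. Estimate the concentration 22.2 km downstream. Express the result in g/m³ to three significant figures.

Travel time t = 22.2 km / 0.45 m/s = 2.22e+04/0.45 = 4.933e+04 s = 0.571 d.
First-order decay: C = 3.0·exp(−0.23·0.571) = 3.0·0.8769 = 2.631 g/m³.

2.63 g/m³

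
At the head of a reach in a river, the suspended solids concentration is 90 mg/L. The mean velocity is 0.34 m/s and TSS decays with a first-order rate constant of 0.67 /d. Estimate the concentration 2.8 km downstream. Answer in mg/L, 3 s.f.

Travel time t = 2.8 km / 0.34 m/s = 2800/0.34 = 8235 s = 0.09532 d.
First-order decay: C = 90·exp(−0.67·0.09532) = 90·0.9381 = 84.43 mg/L.

84.4 mg/L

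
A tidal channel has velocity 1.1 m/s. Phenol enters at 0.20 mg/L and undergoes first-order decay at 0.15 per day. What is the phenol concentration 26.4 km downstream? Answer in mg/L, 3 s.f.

0.192 mg/L

Travel time t = 26.4 km / 1.1 m/s = 2.64e+04/1.1 = 2.4e+04 s = 0.2778 d.
First-order decay: C = 0.20·exp(−0.15·0.2778) = 0.20·0.9592 = 0.1918 mg/L.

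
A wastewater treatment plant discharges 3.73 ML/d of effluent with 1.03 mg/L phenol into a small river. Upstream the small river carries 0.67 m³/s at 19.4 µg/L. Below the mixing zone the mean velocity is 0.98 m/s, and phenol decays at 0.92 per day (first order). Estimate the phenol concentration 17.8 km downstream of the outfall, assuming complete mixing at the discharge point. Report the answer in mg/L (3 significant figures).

0.0664 mg/L

3.73 ML/d = 0.04317 m³/s.
19.4 µg/L = 0.0194 mg/L.
After complete mixing, C₀ = (0.04317·1.03 + 0.67·0.0194) / 0.7132 = 0.08058 mg/L.
Travel time t = 1.78e+04 m / 0.98 m/s = 1.816e+04 s = 0.2102 d.
C = 0.08058·exp(−0.92·0.2102) = 0.08058·0.8241 = 0.06641 mg/L.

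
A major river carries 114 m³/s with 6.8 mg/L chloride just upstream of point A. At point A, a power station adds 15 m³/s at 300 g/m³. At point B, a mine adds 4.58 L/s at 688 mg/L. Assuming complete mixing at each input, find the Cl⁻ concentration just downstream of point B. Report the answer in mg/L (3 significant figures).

40.9 mg/L

After input A: C = (114·6.8 + 15·300) / 129 = 40.89 mg/L.
4.58 L/s = 0.00458 m³/s.
After input B: C = (129·40.89 + 0.00458·688) / 129 = 40.92 mg/L.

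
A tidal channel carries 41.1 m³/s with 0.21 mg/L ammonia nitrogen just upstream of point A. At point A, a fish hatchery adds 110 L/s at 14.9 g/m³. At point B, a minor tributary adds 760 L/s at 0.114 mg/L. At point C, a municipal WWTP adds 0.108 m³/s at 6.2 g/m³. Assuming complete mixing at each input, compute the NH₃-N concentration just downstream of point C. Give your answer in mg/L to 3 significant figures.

110 L/s = 0.11 m³/s.
After input A: C = (41.1·0.21 + 0.11·14.9) / 41.21 = 0.2492 mg/L.
760 L/s = 0.76 m³/s.
After input B: C = (41.21·0.2492 + 0.76·0.114) / 41.97 = 0.2468 mg/L.
After input C: C = (41.97·0.2468 + 0.108·6.2) / 42.08 = 0.262 mg/L.

0.262 mg/L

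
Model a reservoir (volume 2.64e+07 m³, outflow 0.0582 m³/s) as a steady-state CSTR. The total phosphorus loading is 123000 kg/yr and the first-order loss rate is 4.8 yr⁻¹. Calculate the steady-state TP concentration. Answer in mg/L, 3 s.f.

0.957 mg/L

Outflow Q = 0.0582 m³/s × 3.156e+07 s/yr = 1.837e+06 m³/yr.
Steady-state CSTR mass balance: W = Q·C + k·V·C, so C = W/(Q + kV).
Q + kV = 1.837e+06 + 4.8·2.64e+07 = 1.286e+08 m³/yr.
C = 123000/1.286e+08 = 0.0009568 kg/m³ = 0.9568 mg/L.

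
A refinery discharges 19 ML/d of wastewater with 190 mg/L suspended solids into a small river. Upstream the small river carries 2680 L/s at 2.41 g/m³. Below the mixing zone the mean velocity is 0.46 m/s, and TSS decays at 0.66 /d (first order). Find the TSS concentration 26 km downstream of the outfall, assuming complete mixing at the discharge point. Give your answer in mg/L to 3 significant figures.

10.8 mg/L

19 ML/d = 0.2199 m³/s.
2680 L/s = 2.68 m³/s.
After complete mixing, C₀ = (0.2199·190 + 2.68·2.41) / 2.9 = 16.64 mg/L.
Travel time t = 2.6e+04 m / 0.46 m/s = 5.652e+04 s = 0.6542 d.
C = 16.64·exp(−0.66·0.6542) = 16.64·0.6494 = 10.8 mg/L.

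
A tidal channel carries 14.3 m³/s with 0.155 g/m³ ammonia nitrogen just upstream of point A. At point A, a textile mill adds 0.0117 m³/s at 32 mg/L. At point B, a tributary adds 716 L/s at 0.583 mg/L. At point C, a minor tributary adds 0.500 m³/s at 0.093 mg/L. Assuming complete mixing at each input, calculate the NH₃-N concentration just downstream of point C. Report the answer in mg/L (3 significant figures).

After input A: C = (14.3·0.155 + 0.0117·32) / 14.31 = 0.181 mg/L.
716 L/s = 0.716 m³/s.
After input B: C = (14.31·0.181 + 0.716·0.583) / 15.03 = 0.2002 mg/L.
After input C: C = (15.03·0.2002 + 0.5·0.093) / 15.53 = 0.1967 mg/L.

0.197 mg/L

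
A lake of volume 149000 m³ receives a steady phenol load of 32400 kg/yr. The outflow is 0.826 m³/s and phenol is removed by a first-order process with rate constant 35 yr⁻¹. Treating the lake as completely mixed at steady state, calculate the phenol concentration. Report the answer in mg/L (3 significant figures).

1.04 mg/L

Outflow Q = 0.826 m³/s × 3.156e+07 s/yr = 2.607e+07 m³/yr.
Steady-state CSTR mass balance: W = Q·C + k·V·C, so C = W/(Q + kV).
Q + kV = 2.607e+07 + 35·149000 = 3.128e+07 m³/yr.
C = 32400/3.128e+07 = 0.001036 kg/m³ = 1.036 mg/L.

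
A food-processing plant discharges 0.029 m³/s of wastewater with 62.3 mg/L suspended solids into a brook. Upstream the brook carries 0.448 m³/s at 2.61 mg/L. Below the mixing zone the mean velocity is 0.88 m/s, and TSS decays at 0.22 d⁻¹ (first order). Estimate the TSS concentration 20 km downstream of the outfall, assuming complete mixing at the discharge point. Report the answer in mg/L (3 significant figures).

5.89 mg/L

After complete mixing, C₀ = (0.029·62.3 + 0.448·2.61) / 0.477 = 6.239 mg/L.
Travel time t = 2e+04 m / 0.88 m/s = 2.273e+04 s = 0.263 d.
C = 6.239·exp(−0.22·0.263) = 6.239·0.9438 = 5.888 mg/L.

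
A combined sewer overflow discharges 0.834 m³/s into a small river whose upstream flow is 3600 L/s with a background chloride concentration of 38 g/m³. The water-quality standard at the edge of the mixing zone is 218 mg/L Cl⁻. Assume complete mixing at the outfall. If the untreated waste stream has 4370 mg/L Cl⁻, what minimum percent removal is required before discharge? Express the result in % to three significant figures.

77.2 %

3600 L/s = 3.6 m³/s.
Mass balance: 218·4.434 = 0.834·Cₑ + 3.6·38.
Cₑ = (966.6 − 136.8) / 0.834 = 995 mg/L.
Required removal = 1 − 995/4370 = 77.23 %.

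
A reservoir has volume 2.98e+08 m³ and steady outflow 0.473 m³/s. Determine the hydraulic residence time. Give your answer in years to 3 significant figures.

20.0 yr

Q = 0.473 m³/s × 3.156e+07 s/yr = 1.493e+07 m³/yr.
Hydraulic residence time τ = V/Q = 2.98e+08/1.493e+07 = 19.96 yr.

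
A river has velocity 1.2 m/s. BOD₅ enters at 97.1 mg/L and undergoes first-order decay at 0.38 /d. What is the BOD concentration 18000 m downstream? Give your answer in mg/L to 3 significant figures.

90.9 mg/L

Travel time t = 18000 m / 1.2 m/s = 1.8e+04/1.2 = 1.5e+04 s = 0.1736 d.
First-order decay: C = 97.1·exp(−0.38·0.1736) = 97.1·0.9362 = 90.9 mg/L.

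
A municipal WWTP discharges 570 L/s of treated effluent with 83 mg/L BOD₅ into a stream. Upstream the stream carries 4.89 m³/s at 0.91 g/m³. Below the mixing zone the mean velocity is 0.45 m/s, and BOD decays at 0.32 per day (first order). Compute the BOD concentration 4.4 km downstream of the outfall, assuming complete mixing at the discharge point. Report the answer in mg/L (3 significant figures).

9.14 mg/L

570 L/s = 0.57 m³/s.
After complete mixing, C₀ = (0.57·83 + 4.89·0.91) / 5.46 = 9.48 mg/L.
Travel time t = 4400 m / 0.45 m/s = 9778 s = 0.1132 d.
C = 9.48·exp(−0.32·0.1132) = 9.48·0.9644 = 9.143 mg/L.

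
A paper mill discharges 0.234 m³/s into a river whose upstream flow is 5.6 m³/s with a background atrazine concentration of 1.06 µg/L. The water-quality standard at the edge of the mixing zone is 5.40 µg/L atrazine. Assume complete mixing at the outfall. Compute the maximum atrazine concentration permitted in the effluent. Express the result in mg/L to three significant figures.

0.109 mg/L

1.06 µg/L = 0.00106 mg/L.
5.40 µg/L = 0.0054 mg/L.
Mass balance: 0.0054·5.834 = 0.234·Cₑ + 5.6·0.00106.
Cₑ = (0.0315 − 0.005936) / 0.234 = 0.1093 mg/L.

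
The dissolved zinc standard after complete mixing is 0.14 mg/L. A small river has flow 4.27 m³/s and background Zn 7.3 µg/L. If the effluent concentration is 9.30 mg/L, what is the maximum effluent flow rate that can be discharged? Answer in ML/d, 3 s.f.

5.34 ML/d

7.3 µg/L = 0.0073 mg/L.
Mass balance at complete mixing: C_std·(Q_w + Q_r) = Q_w·C_e + Q_r·C_b.
Rearranging, Q_w = Q_r·(C_std − C_b)/(C_e − C_std) = 4.27·(0.14 − 0.0073) / (9.3 − 0.14) = 0.06186 m³/s.
= 5.345 ML/d.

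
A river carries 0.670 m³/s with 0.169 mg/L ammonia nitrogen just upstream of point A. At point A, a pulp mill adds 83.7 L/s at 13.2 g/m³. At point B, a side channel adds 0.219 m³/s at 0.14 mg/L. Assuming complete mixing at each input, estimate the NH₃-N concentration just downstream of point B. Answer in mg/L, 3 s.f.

1.28 mg/L

83.7 L/s = 0.0837 m³/s.
After input A: C = (0.67·0.169 + 0.0837·13.2) / 0.7537 = 1.616 mg/L.
After input B: C = (0.7537·1.616 + 0.219·0.14) / 0.9727 = 1.284 mg/L.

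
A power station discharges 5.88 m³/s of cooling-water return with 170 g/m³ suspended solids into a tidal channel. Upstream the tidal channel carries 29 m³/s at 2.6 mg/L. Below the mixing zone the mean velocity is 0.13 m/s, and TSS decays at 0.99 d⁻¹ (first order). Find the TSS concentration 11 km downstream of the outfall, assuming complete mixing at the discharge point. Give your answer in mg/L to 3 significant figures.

11.7 mg/L

After complete mixing, C₀ = (5.88·170 + 29·2.6) / 34.88 = 30.82 mg/L.
Travel time t = 1.1e+04 m / 0.13 m/s = 8.462e+04 s = 0.9793 d.
C = 30.82·exp(−0.99·0.9793) = 30.82·0.3793 = 11.69 mg/L.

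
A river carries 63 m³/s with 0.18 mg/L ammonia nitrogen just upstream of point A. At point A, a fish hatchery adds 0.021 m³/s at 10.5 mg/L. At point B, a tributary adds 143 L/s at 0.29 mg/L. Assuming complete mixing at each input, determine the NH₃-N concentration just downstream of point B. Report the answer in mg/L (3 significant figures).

0.184 mg/L

After input A: C = (63·0.18 + 0.021·10.5) / 63.02 = 0.1834 mg/L.
143 L/s = 0.143 m³/s.
After input B: C = (63.02·0.1834 + 0.143·0.29) / 63.16 = 0.1837 mg/L.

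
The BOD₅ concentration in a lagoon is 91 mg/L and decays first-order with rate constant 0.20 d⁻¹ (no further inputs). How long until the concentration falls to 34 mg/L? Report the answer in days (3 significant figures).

t = ln(C₀/C)/k = ln(91/34)/0.20 = 0.9845/0.20 = 4.922 d.

4.92 d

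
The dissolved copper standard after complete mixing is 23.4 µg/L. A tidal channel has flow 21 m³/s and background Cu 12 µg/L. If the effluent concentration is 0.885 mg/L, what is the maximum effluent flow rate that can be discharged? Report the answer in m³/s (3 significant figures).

0.278 m³/s

12 µg/L = 0.012 mg/L.
23.4 µg/L = 0.0234 mg/L.
Mass balance at complete mixing: C_std·(Q_w + Q_r) = Q_w·C_e + Q_r·C_b.
Rearranging, Q_w = Q_r·(C_std − C_b)/(C_e − C_std) = 21·(0.0234 − 0.012) / (0.885 − 0.0234) = 0.2779 m³/s.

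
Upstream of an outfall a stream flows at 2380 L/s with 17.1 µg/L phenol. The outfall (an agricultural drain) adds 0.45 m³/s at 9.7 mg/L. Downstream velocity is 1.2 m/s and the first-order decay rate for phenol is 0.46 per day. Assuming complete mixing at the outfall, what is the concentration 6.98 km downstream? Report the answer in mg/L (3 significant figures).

1.51 mg/L

2380 L/s = 2.38 m³/s.
17.1 µg/L = 0.0171 mg/L.
After complete mixing, C₀ = (0.45·9.7 + 2.38·0.0171) / 2.83 = 1.557 mg/L.
Travel time t = 6980 m / 1.2 m/s = 5817 s = 0.06732 d.
C = 1.557·exp(−0.46·0.06732) = 1.557·0.9695 = 1.509 mg/L.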